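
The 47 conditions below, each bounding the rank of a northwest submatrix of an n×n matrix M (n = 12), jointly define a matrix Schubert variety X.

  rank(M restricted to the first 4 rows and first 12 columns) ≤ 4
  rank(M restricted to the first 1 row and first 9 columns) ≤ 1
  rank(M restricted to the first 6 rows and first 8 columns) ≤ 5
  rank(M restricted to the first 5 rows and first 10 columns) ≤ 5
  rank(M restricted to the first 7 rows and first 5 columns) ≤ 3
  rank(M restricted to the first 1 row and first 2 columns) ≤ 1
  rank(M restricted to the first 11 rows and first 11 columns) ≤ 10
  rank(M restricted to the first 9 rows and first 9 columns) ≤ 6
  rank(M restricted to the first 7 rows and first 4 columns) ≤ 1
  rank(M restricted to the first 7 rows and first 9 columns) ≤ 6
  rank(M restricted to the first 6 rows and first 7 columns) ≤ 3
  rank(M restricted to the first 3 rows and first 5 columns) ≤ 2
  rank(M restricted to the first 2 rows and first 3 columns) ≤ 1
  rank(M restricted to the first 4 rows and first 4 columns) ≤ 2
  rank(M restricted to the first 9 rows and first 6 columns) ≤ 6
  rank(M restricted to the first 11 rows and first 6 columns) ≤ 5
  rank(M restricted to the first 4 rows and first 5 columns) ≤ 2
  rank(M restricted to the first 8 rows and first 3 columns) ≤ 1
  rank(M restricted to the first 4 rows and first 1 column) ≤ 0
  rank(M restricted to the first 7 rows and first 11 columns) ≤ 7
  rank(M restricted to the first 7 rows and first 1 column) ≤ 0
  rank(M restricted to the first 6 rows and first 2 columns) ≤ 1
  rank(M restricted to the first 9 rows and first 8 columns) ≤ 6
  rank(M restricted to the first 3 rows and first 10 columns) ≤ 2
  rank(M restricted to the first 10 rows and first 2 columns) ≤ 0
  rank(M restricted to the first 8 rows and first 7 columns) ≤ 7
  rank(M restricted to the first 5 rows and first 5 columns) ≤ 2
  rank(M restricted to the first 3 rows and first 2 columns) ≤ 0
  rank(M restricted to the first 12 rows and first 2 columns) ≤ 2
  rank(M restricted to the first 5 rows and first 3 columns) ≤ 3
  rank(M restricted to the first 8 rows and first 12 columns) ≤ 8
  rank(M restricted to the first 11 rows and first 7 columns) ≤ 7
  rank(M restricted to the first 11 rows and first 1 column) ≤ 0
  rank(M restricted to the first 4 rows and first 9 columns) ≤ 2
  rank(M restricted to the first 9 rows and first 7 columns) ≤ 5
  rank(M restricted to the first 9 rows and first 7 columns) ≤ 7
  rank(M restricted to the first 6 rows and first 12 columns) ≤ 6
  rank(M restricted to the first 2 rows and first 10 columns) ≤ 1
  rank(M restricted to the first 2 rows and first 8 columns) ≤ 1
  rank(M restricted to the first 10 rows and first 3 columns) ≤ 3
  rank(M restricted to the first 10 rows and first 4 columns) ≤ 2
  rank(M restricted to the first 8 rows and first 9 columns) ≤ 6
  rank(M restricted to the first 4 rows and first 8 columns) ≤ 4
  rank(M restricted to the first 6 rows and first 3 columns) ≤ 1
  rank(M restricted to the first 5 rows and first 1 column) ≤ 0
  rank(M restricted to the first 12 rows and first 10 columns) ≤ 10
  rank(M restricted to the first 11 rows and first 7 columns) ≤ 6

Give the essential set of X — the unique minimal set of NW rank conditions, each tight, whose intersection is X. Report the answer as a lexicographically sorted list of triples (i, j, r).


The tightest implied rank at each (i,j), from the 47 conditions:

  0, 0, 1, 1, 1, 1, 1, 1, 1, 1, 1, 1
  0, 0, 1, 1, 1, 1, 1, 1, 1, 1, 2, 2
  0, 0, 1, 1, 2, 2, 2, 2, 2, 2, 3, 3
  0, 0, 1, 1, 2, 2, 2, 2, 2, 3, 4, 4
  0, 0, 1, 1, 2, 3, 3, 3, 3, 4, 5, 5
  0, 0, 1, 1, 2, 3, 3, 4, 4, 5, 6, 6
  0, 0, 1, 1, 2, 3, 4, 5, 5, 6, 7, 7
  0, 0, 1, 2, 3, 4, 5, 6, 6, 7, 8, 8
  0, 0, 1, 2, 3, 4, 5, 6, 6, 7, 8, 9
  0, 0, 1, 2, 3, 4, 5, 6, 7, 8, 9, 10
  0, 1, 2, 3, 4, 5, 6, 7, 8, 9, 10, 11
  1, 2, 3, 4, 5, 6, 7, 8, 9, 10, 11, 12

so w = (3, 11, 5, 10, 6, 8, 7, 4, 12, 9, 2, 1).

7 SE-corners of the 39-cell Rothe diagram give Ess(w):

[(2, 10, 1), (4, 9, 2), (6, 7, 3), (7, 4, 1), (9, 9, 6), (10, 2, 0), (11, 1, 0)]


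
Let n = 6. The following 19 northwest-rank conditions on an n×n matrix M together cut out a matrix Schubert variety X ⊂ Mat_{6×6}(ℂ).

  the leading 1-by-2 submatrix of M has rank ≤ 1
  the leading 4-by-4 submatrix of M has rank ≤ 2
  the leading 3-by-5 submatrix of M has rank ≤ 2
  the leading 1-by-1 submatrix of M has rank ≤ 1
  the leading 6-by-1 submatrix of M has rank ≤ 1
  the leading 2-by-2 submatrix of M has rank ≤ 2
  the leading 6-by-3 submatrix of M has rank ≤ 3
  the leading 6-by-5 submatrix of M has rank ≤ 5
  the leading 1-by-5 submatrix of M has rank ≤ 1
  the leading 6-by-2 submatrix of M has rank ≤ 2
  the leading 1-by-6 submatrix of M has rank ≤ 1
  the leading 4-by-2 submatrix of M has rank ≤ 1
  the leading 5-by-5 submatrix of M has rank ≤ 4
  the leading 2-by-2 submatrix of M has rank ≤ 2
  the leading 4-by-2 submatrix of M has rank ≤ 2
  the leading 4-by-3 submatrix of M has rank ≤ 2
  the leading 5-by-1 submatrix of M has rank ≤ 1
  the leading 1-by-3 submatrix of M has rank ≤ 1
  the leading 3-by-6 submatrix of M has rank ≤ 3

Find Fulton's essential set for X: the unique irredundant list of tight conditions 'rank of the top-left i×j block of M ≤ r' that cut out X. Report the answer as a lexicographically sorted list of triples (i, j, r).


Computing R[i][j] = min implied NW-rank bound (n=6, 19 conditions):

  i=1: 1 | 1 | 1 | 1 | 1 | 1
  i=2: 1 | 1 | 2 | 2 | 2 | 2
  i=3: 1 | 1 | 2 | 2 | 2 | 3
  i=4: 1 | 1 | 2 | 2 | 3 | 4
  i=5: 1 | 2 | 3 | 3 | 4 | 5
  i=6: 1 | 2 | 3 | 4 | 5 | 6

reading off 1-entries of Δ²R: w = (1, 3, 6, 5, 2, 4).

|D(w)|=6, |Ess(w)|=3:

[(3, 5, 2), (4, 2, 1), (4, 4, 2)]


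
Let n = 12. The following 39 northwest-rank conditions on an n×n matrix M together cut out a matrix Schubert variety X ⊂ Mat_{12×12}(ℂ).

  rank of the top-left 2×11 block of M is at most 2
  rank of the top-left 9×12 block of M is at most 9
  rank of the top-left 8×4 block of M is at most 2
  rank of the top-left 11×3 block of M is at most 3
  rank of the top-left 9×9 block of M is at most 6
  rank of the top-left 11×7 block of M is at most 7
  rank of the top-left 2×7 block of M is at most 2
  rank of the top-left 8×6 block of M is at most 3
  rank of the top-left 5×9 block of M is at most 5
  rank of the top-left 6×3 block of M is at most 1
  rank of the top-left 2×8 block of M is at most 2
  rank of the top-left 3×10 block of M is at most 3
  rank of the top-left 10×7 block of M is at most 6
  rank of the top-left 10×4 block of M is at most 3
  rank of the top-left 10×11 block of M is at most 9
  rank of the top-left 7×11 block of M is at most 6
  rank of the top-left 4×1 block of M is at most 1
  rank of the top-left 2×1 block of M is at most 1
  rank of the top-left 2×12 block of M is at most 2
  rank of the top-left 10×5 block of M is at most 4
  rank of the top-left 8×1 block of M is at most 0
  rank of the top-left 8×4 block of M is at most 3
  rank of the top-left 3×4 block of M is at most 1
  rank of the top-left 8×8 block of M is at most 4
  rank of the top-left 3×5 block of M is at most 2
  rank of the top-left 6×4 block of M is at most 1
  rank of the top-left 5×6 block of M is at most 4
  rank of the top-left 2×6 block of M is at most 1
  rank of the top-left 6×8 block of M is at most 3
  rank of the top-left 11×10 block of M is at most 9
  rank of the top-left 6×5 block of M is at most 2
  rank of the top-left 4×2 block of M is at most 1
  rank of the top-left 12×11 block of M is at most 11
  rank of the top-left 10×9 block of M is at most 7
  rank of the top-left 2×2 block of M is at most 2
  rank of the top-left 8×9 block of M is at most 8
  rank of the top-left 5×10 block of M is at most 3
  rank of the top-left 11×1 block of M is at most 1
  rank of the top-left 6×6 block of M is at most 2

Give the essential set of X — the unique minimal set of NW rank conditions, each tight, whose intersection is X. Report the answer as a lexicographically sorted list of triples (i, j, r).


The tightest implied rank at each (i,j), from the 39 conditions:

  row 1: 0 | 1 | 1 | 1 | 1 | 1 | 1 | 1 | 1 | 1 | 1 | 1
  row 2: 0 | 1 | 1 | 1 | 1 | 1 | 2 | 2 | 2 | 2 | 2 | 2
  row 3: 0 | 1 | 1 | 1 | 2 | 2 | 3 | 3 | 3 | 3 | 3 | 3
  row 4: 0 | 1 | 1 | 1 | 2 | 2 | 3 | 3 | 3 | 3 | 4 | 4
  row 5: 0 | 1 | 1 | 1 | 2 | 2 | 3 | 3 | 3 | 3 | 4 | 5
  row 6: 0 | 1 | 1 | 1 | 2 | 2 | 3 | 3 | 4 | 4 | 5 | 6
  row 7: 0 | 1 | 2 | 2 | 3 | 3 | 4 | 4 | 5 | 5 | 6 | 7
  row 8: 0 | 1 | 2 | 2 | 3 | 3 | 4 | 4 | 5 | 6 | 7 | 8
  row 9: 1 | 2 | 3 | 3 | 4 | 4 | 5 | 5 | 6 | 7 | 8 | 9
  row 10: 1 | 2 | 3 | 3 | 4 | 5 | 6 | 6 | 7 | 8 | 9 | 10
  row 11: 1 | 2 | 3 | 4 | 5 | 6 | 7 | 7 | 8 | 9 | 10 | 11
  row 12: 1 | 2 | 3 | 4 | 5 | 6 | 7 | 8 | 9 | 10 | 11 | 12

second differences of R give the permutation w = (2, 7, 5, 11, 12, 9, 3, 10, 1, 6, 4, 8).

Fulton essential set (10 of the 34 Rothe cells):

[(2, 6, 1), (5, 10, 3), (6, 4, 1), (6, 6, 2), (6, 8, 3), (8, 1, 0), (8, 4, 2), (8, 6, 3), (8, 8, 4), (10, 4, 3)]


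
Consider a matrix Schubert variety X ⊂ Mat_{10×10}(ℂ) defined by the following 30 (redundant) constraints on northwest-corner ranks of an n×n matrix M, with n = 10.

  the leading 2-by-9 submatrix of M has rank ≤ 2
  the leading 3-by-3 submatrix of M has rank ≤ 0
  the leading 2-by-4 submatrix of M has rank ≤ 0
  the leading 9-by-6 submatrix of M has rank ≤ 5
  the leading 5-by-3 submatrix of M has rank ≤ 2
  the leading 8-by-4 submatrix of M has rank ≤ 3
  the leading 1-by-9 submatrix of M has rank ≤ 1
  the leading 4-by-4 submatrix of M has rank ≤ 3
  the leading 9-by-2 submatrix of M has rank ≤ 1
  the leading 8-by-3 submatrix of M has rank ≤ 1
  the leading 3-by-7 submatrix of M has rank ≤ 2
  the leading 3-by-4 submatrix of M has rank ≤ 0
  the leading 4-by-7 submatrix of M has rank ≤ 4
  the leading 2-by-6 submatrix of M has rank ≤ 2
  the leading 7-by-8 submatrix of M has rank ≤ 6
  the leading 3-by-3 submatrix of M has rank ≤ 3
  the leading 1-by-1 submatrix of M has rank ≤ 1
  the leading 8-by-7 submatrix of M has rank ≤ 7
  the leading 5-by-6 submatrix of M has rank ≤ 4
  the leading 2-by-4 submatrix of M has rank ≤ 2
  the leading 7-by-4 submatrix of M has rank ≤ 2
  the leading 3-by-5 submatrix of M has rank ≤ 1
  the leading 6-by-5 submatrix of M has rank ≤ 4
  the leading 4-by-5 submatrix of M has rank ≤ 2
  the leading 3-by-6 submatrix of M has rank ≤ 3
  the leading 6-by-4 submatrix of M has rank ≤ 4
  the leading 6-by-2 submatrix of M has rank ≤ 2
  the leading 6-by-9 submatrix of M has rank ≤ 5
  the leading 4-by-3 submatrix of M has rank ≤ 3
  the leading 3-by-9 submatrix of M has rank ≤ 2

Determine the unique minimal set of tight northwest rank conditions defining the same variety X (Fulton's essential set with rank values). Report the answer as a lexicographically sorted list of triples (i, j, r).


Reconstructing r_w from the 30 given conditions:

  i=1: 0 0 0 0 1 1 1 1 1 1
  i=2: 0 0 0 0 1 2 2 2 2 2
  i=3: 0 0 0 0 1 2 2 2 2 3
  i=4: 1 1 1 1 2 3 3 3 3 4
  i=5: 1 1 1 2 3 4 4 4 4 5
  i=6: 1 1 1 2 3 4 5 5 5 6
  i=7: 1 1 1 2 3 4 5 6 6 7
  i=8: 1 1 1 2 3 4 5 6 7 8
  i=9: 1 1 2 3 4 5 6 7 8 9
  i=10: 1 2 3 4 5 6 7 8 9 10

so w = (5, 6, 10, 1, 4, 7, 8, 9, 3, 2).

Fulton essential set (4 of the 24 Rothe cells):

[(3, 4, 0), (3, 9, 2), (8, 3, 1), (9, 2, 1)]


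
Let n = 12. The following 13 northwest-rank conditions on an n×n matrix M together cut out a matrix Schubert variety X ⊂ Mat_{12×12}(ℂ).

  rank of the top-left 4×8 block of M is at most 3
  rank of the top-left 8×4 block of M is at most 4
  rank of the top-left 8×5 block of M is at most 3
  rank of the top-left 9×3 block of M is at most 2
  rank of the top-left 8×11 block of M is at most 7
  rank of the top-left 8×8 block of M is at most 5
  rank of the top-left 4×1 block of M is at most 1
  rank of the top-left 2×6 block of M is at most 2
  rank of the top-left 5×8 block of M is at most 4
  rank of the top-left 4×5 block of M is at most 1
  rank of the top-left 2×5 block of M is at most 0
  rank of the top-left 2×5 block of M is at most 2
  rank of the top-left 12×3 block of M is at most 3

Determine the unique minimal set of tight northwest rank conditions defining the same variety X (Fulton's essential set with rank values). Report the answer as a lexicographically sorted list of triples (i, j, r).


Computing R[i][j] = min implied NW-rank bound (n=12, 13 conditions):

  row 1: 0  0  0  0  0  1  1  1  1  1  1  1
  row 2: 0  0  0  0  0  1  2  2  2  2  2  2
  row 3: 1  1  1  1  1  2  3  3  3  3  3  3
  row 4: 1  1  1  1  1  2  3  3  4  4  4  4
  row 5: 1  2  2  2  2  3  4  4  5  5  5  5
  row 6: 1  2  2  3  3  4  5  5  6  6  6  6
  row 7: 1  2  2  3  3  4  5  5  6  7  7  7
  row 8: 1  2  2  3  3  4  5  5  6  7  7  8
  row 9: 1  2  2  3  4  5  6  6  7  8  8  9
  row 10: 1  2  3  4  5  6  7  7  8  9  9  10
  row 11: 1  2  3  4  5  6  7  8  9  10  10  11
  row 12: 1  2  3  4  5  6  7  8  9  10  11  12

giving w = (6, 7, 1, 9, 2, 4, 10, 12, 5, 3, 8, 11) via Δ²R.

7 SE-corners of the 24-cell Rothe diagram give Ess(w):

[(2, 5, 0), (4, 5, 1), (4, 8, 3), (8, 5, 3), (8, 8, 5), (8, 11, 7), (9, 3, 2)]


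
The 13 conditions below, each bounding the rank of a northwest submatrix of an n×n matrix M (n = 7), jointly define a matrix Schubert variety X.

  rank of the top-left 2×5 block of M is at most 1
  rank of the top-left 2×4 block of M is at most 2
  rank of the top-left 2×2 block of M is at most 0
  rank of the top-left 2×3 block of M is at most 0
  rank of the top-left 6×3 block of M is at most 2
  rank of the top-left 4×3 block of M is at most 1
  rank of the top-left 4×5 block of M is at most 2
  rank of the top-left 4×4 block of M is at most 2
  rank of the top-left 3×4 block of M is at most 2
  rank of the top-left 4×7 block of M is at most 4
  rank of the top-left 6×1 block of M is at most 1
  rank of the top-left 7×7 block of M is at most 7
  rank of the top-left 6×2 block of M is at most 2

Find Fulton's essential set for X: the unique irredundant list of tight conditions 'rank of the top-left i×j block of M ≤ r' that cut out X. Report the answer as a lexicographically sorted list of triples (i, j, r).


Computing R[i][j] = min implied NW-rank bound (n=7, 13 conditions):

  R[1]: 0, 0, 0, 1, 1, 1, 1
  R[2]: 0, 0, 0, 1, 1, 2, 2
  R[3]: 1, 1, 1, 2, 2, 3, 3
  R[4]: 1, 1, 1, 2, 2, 3, 4
  R[5]: 1, 2, 2, 3, 3, 4, 5
  R[6]: 1, 2, 2, 3, 4, 5, 6
  R[7]: 1, 2, 3, 4, 5, 6, 7

second differences of R give the permutation w = (4, 6, 1, 7, 2, 5, 3).

D(w) has 11 cells with 5 SE-corners; essential set:

[(2, 3, 0), (2, 5, 1), (4, 3, 1), (4, 5, 2), (6, 3, 2)]


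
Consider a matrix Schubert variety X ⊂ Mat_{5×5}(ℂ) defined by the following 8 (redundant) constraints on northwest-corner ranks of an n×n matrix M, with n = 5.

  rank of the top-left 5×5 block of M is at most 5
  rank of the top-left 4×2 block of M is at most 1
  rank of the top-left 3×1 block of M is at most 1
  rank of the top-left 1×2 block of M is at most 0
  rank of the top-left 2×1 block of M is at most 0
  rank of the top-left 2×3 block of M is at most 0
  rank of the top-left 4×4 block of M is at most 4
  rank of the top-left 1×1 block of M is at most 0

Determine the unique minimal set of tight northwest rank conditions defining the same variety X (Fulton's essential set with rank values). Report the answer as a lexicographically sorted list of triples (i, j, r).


Computing R[i][j] = min implied NW-rank bound (n=5, 8 conditions):

  row 1: 0, 0, 0, 1, 1
  row 2: 0, 0, 0, 1, 2
  row 3: 1, 1, 1, 2, 3
  row 4: 1, 1, 2, 3, 4
  row 5: 1, 2, 3, 4, 5

reading off 1-entries of Δ²R: w = (4, 5, 1, 3, 2).

D(w) has 7 cells with 2 SE-corners; essential set:

[(2, 3, 0), (4, 2, 1)]


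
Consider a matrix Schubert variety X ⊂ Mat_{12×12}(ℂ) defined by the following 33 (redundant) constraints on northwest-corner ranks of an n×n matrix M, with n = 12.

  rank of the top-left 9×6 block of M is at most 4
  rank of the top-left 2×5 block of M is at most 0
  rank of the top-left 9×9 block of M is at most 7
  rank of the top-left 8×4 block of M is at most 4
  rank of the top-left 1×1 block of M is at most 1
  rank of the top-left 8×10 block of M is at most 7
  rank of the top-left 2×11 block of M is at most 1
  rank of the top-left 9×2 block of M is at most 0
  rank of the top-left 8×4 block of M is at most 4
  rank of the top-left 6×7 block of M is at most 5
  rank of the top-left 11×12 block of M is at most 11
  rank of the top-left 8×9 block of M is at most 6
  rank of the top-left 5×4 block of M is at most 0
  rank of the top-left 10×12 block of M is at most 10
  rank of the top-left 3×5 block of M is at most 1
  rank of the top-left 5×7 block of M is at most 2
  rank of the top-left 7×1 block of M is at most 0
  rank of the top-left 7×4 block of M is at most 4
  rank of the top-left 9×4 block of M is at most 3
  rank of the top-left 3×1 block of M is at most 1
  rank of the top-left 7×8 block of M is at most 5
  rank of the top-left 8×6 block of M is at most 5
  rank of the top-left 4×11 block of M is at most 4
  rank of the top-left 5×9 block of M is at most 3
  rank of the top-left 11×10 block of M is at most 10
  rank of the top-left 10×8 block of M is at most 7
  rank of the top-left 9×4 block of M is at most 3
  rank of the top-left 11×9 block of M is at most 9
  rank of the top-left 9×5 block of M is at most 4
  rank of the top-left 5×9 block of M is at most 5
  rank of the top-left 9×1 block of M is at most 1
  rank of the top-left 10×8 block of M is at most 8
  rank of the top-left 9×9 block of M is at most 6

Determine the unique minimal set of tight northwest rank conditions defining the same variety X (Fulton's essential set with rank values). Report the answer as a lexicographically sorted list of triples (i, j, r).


Propagating the 33 rank bounds to every northwest block:

  row 1: 0  0  0  0  0  1  1  1  1  1  1  1
  row 2: 0  0  0  0  0  1  1  1  1  1  1  2
  row 3: 0  0  0  0  1  2  2  2  2  2  2  3
  row 4: 0  0  0  0  1  2  2  3  3  3  3  4
  row 5: 0  0  0  0  1  2  2  3  3  4  4  5
  row 6: 0  0  1  1  2  3  3  4  4  5  5  6
  row 7: 0  0  1  2  3  4  4  5  5  6  6  7
  row 8: 0  0  1  2  3  4  5  6  6  7  7  8
  row 9: 0  0  1  2  3  4  5  6  6  7  8  9
  row 10: 1  1  2  3  4  5  6  7  7  8  9  10
  row 11: 1  2  3  4  5  6  7  8  8  9  10  11
  row 12: 1  2  3  4  5  6  7  8  9  10  11  12

hence w(1..12) = (6, 12, 5, 8, 10, 3, 4, 7, 11, 1, 2, 9).

ℓ(w)=39; the 7 essential cells (i,j,r):

[(2, 5, 0), (2, 11, 1), (5, 4, 0), (5, 7, 2), (5, 9, 3), (9, 2, 0), (9, 9, 6)]


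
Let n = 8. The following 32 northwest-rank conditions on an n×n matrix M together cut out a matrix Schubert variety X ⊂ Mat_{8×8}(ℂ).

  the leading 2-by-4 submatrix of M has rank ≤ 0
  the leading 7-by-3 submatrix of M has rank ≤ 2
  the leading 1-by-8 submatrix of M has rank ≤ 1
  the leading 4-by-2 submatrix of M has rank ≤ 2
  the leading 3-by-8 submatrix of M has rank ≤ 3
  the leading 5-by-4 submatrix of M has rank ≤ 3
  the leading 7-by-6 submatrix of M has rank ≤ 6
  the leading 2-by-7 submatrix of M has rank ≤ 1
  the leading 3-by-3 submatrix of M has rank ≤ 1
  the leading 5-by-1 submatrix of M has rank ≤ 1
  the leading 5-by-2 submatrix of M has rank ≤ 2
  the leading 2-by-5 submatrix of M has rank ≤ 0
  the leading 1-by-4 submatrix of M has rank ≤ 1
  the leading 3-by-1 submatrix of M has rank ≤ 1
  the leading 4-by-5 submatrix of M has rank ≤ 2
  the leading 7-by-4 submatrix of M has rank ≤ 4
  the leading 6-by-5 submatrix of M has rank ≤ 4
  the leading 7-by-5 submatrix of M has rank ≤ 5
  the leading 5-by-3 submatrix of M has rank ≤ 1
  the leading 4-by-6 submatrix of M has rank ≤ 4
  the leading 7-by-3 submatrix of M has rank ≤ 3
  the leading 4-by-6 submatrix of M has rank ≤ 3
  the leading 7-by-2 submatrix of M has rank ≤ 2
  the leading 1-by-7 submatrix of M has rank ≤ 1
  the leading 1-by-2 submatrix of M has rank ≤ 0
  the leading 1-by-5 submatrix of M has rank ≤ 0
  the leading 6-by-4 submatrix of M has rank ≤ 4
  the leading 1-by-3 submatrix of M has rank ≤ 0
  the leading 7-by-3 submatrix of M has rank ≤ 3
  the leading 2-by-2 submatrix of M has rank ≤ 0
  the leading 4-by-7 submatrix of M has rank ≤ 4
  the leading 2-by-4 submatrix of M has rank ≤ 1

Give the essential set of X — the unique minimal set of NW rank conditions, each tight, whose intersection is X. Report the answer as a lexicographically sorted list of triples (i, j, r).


The tightest implied rank at each (i,j), from the 32 conditions:

  R[1]: 0, 0, 0, 0, 0, 1, 1, 1
  R[2]: 0, 0, 0, 0, 0, 1, 1, 2
  R[3]: 1, 1, 1, 1, 1, 2, 2, 3
  R[4]: 1, 1, 1, 2, 2, 3, 3, 4
  R[5]: 1, 1, 1, 2, 3, 4, 4, 5
  R[6]: 1, 2, 2, 3, 4, 5, 5, 6
  R[7]: 1, 2, 2, 3, 4, 5, 6, 7
  R[8]: 1, 2, 3, 4, 5, 6, 7, 8

second differences of R give the permutation w = (6, 8, 1, 4, 5, 2, 7, 3).

Fulton essential set (4 of the 16 Rothe cells):

[(2, 5, 0), (2, 7, 1), (5, 3, 1), (7, 3, 2)]


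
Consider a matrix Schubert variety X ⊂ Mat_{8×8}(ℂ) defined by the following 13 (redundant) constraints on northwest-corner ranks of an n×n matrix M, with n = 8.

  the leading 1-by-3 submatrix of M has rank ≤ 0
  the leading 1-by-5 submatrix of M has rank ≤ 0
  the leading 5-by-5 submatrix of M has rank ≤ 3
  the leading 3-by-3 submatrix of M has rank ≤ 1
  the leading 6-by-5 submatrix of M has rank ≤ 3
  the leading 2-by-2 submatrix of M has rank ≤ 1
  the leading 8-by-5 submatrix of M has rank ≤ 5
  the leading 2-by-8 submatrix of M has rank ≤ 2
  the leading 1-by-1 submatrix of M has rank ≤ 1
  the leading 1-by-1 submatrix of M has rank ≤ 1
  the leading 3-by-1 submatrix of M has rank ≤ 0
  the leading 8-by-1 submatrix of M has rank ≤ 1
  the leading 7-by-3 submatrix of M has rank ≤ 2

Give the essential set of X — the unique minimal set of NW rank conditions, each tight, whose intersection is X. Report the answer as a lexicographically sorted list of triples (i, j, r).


The tightest implied rank at each (i,j), from the 13 conditions:

  0 0 0 0 0 1 1 1
  0 1 1 1 1 2 2 2
  0 1 1 2 2 3 3 3
  1 2 2 3 3 4 4 4
  1 2 2 3 3 4 5 5
  1 2 2 3 3 4 5 6
  1 2 2 3 4 5 6 7
  1 2 3 4 5 6 7 8

giving w = (6, 2, 4, 1, 7, 8, 5, 3) via Δ²R.

5 SE-corners of the 13-cell Rothe diagram give Ess(w):

[(1, 5, 0), (3, 1, 0), (3, 3, 1), (6, 5, 3), (7, 3, 2)]


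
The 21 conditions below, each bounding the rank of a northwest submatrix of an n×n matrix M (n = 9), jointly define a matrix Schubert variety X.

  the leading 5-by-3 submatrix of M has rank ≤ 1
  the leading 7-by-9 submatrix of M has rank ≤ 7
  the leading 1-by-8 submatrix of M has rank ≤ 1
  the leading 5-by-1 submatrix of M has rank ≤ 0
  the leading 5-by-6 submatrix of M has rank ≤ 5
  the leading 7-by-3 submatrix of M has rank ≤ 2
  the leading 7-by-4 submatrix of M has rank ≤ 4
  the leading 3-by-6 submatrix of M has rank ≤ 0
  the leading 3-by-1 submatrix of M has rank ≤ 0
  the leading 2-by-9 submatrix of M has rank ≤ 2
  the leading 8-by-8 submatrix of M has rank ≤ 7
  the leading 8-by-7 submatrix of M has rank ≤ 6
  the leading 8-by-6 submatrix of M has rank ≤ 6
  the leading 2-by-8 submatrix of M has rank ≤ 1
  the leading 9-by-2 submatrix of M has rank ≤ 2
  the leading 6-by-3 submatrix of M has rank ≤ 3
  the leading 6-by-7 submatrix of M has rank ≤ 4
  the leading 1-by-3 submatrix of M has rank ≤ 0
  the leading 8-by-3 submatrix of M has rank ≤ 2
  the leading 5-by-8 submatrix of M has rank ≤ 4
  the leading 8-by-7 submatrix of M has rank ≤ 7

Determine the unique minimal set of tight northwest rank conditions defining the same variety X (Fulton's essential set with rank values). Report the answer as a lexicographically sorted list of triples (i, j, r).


Computing R[i][j] = min implied NW-rank bound (n=9, 21 conditions):

  row 1: 0 | 0 | 0 | 0 | 0 | 0 | 1 | 1 | 1
  row 2: 0 | 0 | 0 | 0 | 0 | 0 | 1 | 1 | 2
  row 3: 0 | 0 | 0 | 0 | 0 | 0 | 1 | 2 | 3
  row 4: 0 | 1 | 1 | 1 | 1 | 1 | 2 | 3 | 4
  row 5: 0 | 1 | 1 | 2 | 2 | 2 | 3 | 4 | 5
  row 6: 1 | 2 | 2 | 3 | 3 | 3 | 4 | 5 | 6
  row 7: 1 | 2 | 2 | 3 | 4 | 4 | 5 | 6 | 7
  row 8: 1 | 2 | 2 | 3 | 4 | 5 | 6 | 7 | 8
  row 9: 1 | 2 | 3 | 4 | 5 | 6 | 7 | 8 | 9

giving w = (7, 9, 8, 2, 4, 1, 5, 6, 3) via Δ²R.

Fulton essential set (5 of the 24 Rothe cells):

[(2, 8, 1), (3, 6, 0), (5, 1, 0), (5, 3, 1), (8, 3, 2)]


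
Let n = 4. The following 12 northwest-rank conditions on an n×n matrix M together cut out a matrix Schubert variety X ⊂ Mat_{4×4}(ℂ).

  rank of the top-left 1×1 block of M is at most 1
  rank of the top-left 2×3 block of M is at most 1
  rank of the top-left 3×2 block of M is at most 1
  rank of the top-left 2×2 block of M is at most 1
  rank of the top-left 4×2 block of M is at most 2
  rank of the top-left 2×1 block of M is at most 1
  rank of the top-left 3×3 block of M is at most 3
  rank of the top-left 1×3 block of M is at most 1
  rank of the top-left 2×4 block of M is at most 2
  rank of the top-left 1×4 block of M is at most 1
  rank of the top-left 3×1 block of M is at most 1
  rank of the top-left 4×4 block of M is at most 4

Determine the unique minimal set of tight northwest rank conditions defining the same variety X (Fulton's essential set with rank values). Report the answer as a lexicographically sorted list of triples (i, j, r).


The tightest implied rank at each (i,j), from the 12 conditions:

  R[1]: 1  1  1  1
  R[2]: 1  1  1  2
  R[3]: 1  1  2  3
  R[4]: 1  2  3  4

giving w = (1, 4, 3, 2) via Δ²R.

D(w) has 3 cells with 2 SE-corners; essential set:

[(2, 3, 1), (3, 2, 1)]


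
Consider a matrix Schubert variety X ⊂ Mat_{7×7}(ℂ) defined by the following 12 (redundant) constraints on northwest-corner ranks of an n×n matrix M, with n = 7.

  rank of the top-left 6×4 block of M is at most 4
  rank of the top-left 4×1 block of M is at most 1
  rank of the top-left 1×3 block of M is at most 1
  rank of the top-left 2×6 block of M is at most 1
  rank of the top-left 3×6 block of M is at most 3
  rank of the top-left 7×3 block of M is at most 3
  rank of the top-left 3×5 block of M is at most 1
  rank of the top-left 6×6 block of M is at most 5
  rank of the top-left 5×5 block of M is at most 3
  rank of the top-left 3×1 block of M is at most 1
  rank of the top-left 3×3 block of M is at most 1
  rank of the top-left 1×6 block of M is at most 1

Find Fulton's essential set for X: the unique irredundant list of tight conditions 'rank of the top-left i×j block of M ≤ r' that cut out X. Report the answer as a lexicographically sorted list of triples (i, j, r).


Propagating the 12 rank bounds to every northwest block:

  R[1]: 1 1 1 1 1 1 1
  R[2]: 1 1 1 1 1 1 2
  R[3]: 1 1 1 1 1 2 3
  R[4]: 1 2 2 2 2 3 4
  R[5]: 1 2 3 3 3 4 5
  R[6]: 1 2 3 4 4 5 6
  R[7]: 1 2 3 4 5 6 7

hence w(1..7) = (1, 7, 6, 2, 3, 4, 5).

|D(w)|=9, |Ess(w)|=2:

[(2, 6, 1), (3, 5, 1)]


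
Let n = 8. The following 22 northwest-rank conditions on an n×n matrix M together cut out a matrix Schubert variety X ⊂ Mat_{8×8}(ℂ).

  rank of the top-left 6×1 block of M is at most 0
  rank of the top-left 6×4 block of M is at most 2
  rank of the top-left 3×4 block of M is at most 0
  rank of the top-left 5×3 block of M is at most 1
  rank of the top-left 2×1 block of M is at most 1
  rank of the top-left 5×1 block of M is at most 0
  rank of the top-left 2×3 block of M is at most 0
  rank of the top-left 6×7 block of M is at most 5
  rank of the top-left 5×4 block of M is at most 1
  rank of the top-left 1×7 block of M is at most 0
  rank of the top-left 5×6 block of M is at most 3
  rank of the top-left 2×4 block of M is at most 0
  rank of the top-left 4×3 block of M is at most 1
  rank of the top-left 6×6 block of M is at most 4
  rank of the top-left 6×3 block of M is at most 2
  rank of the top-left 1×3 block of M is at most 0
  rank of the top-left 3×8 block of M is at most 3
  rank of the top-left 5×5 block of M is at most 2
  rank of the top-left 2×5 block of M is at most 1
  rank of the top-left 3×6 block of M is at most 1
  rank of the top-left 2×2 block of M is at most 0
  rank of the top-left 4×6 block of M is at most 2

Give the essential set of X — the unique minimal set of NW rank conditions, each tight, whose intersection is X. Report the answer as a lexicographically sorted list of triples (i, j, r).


Propagating the 22 rank bounds to every northwest block:

  R[1]: 0 0 0 0 0 0 0 1
  R[2]: 0 0 0 0 1 1 1 2
  R[3]: 0 0 0 0 1 1 2 3
  R[4]: 0 1 1 1 2 2 3 4
  R[5]: 0 1 1 1 2 3 4 5
  R[6]: 0 1 2 2 3 4 5 6
  R[7]: 1 2 3 3 4 5 6 7
  R[8]: 1 2 3 4 5 6 7 8

giving w = (8, 5, 7, 2, 6, 3, 1, 4) via Δ²R.

Rothe diagram D(w) (21 cells), 5 SE-corners (essential conditions):

[(1, 7, 0), (3, 4, 0), (3, 6, 1), (5, 4, 1), (6, 1, 0)]


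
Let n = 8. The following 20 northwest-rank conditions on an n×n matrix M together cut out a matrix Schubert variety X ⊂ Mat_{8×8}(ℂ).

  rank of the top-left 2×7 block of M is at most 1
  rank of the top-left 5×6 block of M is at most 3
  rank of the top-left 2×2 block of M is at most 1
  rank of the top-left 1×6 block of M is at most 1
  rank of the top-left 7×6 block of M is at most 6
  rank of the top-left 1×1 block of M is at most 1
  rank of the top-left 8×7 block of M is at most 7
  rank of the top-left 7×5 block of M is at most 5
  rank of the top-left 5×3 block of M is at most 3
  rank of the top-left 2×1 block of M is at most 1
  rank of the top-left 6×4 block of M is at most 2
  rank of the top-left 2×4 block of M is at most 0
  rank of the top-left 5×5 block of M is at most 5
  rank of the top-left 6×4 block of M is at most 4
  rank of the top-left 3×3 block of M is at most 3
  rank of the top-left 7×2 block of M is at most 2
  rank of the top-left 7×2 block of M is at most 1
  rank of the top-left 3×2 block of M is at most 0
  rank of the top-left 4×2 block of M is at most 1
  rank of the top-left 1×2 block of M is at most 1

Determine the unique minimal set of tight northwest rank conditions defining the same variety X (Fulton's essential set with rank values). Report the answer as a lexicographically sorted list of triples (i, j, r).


Rank table r_w(8×8) implied by the 20 constraints:

  0 | 0 | 0 | 0 | 1 | 1 | 1 | 1
  0 | 0 | 0 | 0 | 1 | 1 | 1 | 2
  0 | 0 | 1 | 1 | 2 | 2 | 2 | 3
  1 | 1 | 2 | 2 | 3 | 3 | 3 | 4
  1 | 1 | 2 | 2 | 3 | 3 | 4 | 5
  1 | 1 | 2 | 2 | 3 | 4 | 5 | 6
  1 | 1 | 2 | 3 | 4 | 5 | 6 | 7
  1 | 2 | 3 | 4 | 5 | 6 | 7 | 8

reading off 1-entries of Δ²R: w = (5, 8, 3, 1, 7, 6, 4, 2).

D(w) has 18 cells with 6 SE-corners; essential set:

[(2, 4, 0), (2, 7, 1), (3, 2, 0), (5, 6, 3), (6, 4, 2), (7, 2, 1)]


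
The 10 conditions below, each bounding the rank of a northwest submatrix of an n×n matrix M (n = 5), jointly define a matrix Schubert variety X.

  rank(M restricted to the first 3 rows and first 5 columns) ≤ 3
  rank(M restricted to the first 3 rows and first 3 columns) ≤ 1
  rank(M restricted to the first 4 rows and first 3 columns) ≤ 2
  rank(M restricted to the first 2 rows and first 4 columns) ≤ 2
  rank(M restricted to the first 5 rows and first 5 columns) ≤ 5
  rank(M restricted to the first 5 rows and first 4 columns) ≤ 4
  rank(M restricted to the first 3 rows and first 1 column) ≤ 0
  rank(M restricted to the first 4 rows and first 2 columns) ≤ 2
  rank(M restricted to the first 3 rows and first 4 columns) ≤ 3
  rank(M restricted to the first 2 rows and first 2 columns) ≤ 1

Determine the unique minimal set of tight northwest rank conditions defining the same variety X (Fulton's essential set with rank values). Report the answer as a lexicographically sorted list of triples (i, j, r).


The tightest implied rank at each (i,j), from the 10 conditions:

  0 1 1 1 1
  0 1 1 2 2
  0 1 1 2 3
  1 2 2 3 4
  1 2 3 4 5

the unique w with this rank table is (2, 4, 5, 1, 3).

2 SE-corners of the 5-cell Rothe diagram give Ess(w):

[(3, 1, 0), (3, 3, 1)]


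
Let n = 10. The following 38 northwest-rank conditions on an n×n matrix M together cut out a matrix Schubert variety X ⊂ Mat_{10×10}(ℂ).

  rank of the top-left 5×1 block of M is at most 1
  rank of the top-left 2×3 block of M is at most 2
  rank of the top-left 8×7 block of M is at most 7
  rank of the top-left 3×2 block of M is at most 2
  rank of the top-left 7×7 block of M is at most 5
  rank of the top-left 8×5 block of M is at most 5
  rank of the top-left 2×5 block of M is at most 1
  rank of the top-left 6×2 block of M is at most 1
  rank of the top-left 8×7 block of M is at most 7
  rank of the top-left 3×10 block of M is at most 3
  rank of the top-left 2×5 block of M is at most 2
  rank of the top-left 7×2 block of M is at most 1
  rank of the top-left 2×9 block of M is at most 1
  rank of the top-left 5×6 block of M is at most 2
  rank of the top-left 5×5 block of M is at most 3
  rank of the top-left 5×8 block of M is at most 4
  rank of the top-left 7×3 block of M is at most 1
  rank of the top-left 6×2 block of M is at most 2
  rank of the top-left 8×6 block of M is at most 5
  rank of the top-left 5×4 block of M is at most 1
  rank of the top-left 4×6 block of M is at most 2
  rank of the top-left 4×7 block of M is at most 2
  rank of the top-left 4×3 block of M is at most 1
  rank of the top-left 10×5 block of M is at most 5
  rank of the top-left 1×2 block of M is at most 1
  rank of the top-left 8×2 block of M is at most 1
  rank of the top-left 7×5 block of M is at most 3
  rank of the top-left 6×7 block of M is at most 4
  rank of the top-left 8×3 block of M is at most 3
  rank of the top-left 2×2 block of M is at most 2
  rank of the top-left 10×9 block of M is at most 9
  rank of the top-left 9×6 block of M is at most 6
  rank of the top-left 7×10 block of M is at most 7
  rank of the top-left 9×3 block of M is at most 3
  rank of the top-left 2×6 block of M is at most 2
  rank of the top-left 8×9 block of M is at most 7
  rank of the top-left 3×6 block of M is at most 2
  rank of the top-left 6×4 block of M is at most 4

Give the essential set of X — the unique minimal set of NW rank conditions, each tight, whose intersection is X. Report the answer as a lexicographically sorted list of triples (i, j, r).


Rank table r_w(10×10) implied by the 38 constraints:

  1 1 1 1 1 1 1 1 1 1
  1 1 1 1 1 1 1 1 1 2
  1 1 1 1 2 2 2 2 2 3
  1 1 1 1 2 2 2 3 3 4
  1 1 1 1 2 2 3 4 4 5
  1 1 1 2 3 3 4 5 5 6
  1 1 1 2 3 4 5 6 6 7
  1 1 2 3 4 5 6 7 7 8
  1 2 3 4 5 6 7 8 8 9
  1 2 3 4 5 6 7 8 9 10

second differences of R give the permutation w = (1, 10, 5, 8, 7, 4, 6, 3, 2, 9).

Rothe diagram D(w) (25 cells), 6 SE-corners (essential conditions):

[(2, 9, 1), (4, 7, 2), (5, 4, 1), (5, 6, 2), (7, 3, 1), (8, 2, 1)]


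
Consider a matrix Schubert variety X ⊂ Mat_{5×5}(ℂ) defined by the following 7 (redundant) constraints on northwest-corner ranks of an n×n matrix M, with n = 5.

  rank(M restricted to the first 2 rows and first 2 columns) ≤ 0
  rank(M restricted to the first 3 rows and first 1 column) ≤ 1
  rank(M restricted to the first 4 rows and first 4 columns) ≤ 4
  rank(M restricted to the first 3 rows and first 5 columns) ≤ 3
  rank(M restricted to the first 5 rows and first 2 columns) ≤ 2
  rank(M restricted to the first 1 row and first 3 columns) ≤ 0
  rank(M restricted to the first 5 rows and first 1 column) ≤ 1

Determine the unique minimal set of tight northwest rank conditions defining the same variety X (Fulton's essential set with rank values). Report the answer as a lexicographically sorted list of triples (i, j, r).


Reconstructing r_w from the 7 given conditions:

  R[1]: 0 0 0 1 1
  R[2]: 0 0 1 2 2
  R[3]: 1 1 2 3 3
  R[4]: 1 2 3 4 4
  R[5]: 1 2 3 4 5

giving w = (4, 3, 1, 2, 5) via Δ²R.

Fulton essential set (2 of the 5 Rothe cells):

[(1, 3, 0), (2, 2, 0)]


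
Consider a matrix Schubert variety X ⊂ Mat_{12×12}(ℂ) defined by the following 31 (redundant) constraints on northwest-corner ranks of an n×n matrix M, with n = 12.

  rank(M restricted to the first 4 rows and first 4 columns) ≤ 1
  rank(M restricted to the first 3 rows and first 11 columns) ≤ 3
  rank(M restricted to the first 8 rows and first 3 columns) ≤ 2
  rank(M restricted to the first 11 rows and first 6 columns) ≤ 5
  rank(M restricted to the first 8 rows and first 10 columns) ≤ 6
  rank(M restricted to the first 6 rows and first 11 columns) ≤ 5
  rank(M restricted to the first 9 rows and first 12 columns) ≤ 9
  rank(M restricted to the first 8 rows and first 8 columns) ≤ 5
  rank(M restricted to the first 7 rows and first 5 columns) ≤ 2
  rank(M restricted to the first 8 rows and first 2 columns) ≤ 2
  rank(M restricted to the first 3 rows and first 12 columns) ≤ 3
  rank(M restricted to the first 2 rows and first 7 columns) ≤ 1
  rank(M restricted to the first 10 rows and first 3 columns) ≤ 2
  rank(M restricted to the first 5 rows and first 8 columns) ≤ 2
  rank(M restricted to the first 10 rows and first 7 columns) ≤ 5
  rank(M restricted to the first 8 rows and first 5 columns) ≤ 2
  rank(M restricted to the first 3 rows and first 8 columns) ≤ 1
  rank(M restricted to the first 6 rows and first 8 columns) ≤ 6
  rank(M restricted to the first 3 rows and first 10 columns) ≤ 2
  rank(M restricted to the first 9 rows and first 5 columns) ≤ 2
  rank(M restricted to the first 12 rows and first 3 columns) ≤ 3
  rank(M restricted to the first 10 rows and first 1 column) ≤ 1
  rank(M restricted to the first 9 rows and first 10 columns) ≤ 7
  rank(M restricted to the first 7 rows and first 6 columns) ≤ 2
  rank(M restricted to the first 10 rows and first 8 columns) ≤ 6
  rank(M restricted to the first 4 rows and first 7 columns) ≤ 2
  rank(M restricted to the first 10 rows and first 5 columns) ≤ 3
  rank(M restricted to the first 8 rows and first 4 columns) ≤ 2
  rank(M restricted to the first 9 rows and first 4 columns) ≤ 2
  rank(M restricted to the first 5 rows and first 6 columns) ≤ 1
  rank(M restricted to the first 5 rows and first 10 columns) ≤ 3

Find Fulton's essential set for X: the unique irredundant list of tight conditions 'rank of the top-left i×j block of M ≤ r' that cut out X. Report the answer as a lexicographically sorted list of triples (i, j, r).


Computing R[i][j] = min implied NW-rank bound (n=12, 31 conditions):

  row 1: 1  1  1  1  1  1  1  1  1  1  1  1
  row 2: 1  1  1  1  1  1  1  1  2  2  2  2
  row 3: 1  1  1  1  1  1  1  1  2  2  3  3
  row 4: 1  1  1  1  1  1  2  2  3  3  4  4
  row 5: 1  1  1  1  1  1  2  2  3  3  4  5
  row 6: 1  2  2  2  2  2  3  3  4  4  5  6
  row 7: 1  2  2  2  2  2  3  4  5  5  6  7
  row 8: 1  2  2  2  2  3  4  5  6  6  7  8
  row 9: 1  2  2  2  2  3  4  5  6  7  8  9
  row 10: 1  2  2  3  3  4  5  6  7  8  9  10
  row 11: 1  2  3  4  4  5  6  7  8  9  10  11
  row 12: 1  2  3  4  5  6  7  8  9  10  11  12

reading off 1-entries of Δ²R: w = (1, 9, 11, 7, 12, 2, 8, 6, 10, 4, 3, 5).

8 SE-corners of the 38-cell Rothe diagram give Ess(w):

[(3, 8, 1), (3, 10, 2), (5, 6, 1), (5, 8, 2), (5, 10, 3), (7, 6, 2), (9, 5, 2), (10, 3, 2)]


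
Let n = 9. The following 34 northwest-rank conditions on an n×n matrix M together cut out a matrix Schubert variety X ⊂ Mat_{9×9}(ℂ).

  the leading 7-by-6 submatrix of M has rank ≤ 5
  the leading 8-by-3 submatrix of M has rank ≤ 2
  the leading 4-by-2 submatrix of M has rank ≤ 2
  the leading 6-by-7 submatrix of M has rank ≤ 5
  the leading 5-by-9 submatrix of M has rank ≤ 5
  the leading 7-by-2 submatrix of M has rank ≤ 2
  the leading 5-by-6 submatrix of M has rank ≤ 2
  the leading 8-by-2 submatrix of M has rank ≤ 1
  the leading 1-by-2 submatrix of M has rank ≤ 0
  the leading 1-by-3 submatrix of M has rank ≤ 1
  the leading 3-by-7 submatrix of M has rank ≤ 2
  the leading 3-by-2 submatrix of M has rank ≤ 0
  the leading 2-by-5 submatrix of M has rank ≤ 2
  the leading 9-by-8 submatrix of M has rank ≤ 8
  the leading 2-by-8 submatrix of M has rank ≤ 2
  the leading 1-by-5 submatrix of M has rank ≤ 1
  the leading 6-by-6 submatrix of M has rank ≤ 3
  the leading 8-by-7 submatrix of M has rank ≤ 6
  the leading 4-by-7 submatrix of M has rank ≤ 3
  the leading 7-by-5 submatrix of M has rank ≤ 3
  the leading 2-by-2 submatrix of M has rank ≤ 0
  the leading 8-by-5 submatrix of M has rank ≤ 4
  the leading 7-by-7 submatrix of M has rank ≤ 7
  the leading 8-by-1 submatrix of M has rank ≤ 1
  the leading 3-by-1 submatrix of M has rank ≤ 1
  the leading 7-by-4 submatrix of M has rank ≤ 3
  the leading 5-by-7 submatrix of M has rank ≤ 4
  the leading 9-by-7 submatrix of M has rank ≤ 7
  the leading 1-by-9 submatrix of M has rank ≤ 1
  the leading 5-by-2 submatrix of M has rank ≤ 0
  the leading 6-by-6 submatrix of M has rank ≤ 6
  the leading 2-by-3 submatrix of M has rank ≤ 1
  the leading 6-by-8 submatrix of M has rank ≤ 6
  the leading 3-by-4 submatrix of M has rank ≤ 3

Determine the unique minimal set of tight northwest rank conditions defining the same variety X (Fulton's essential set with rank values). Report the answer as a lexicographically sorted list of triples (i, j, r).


Rank table r_w(9×9) implied by the 34 constraints:

  R[1]: 0  0  1  1  1  1  1  1  1
  R[2]: 0  0  1  2  2  2  2  2  2
  R[3]: 0  0  1  2  2  2  2  3  3
  R[4]: 0  0  1  2  2  2  3  4  4
  R[5]: 0  0  1  2  2  2  3  4  5
  R[6]: 1  1  2  3  3  3  4  5  6
  R[7]: 1  1  2  3  3  4  5  6  7
  R[8]: 1  1  2  3  4  5  6  7  8
  R[9]: 1  2  3  4  5  6  7  8  9

giving w = (3, 4, 8, 7, 9, 1, 6, 5, 2) via Δ²R.

Fulton essential set (5 of the 20 Rothe cells):

[(3, 7, 2), (5, 2, 0), (5, 6, 2), (7, 5, 3), (8, 2, 1)]
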